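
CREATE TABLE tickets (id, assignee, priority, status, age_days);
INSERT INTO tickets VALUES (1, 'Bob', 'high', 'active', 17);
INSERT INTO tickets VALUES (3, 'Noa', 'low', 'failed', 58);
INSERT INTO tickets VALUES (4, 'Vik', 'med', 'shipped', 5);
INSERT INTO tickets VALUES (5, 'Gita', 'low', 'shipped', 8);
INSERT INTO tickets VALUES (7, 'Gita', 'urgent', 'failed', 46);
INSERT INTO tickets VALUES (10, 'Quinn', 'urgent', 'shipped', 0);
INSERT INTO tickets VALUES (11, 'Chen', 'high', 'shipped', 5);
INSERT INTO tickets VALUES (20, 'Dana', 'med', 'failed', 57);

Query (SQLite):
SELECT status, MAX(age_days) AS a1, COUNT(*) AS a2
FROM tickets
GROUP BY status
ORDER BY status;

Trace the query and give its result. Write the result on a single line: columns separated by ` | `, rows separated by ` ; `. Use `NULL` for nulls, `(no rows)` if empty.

active | 17 | 1 ; failed | 58 | 3 ; shipped | 8 | 4

Group tickets by status.
Per group compute: MAX(age_days), COUNT(*).
  active: ids {1} → MAX(age_days)=17, COUNT(*)=1
  failed: ids {3, 7, 20} → MAX(age_days)=58, COUNT(*)=3
  shipped: ids {4, 5, 10, 11} → MAX(age_days)=8, COUNT(*)=4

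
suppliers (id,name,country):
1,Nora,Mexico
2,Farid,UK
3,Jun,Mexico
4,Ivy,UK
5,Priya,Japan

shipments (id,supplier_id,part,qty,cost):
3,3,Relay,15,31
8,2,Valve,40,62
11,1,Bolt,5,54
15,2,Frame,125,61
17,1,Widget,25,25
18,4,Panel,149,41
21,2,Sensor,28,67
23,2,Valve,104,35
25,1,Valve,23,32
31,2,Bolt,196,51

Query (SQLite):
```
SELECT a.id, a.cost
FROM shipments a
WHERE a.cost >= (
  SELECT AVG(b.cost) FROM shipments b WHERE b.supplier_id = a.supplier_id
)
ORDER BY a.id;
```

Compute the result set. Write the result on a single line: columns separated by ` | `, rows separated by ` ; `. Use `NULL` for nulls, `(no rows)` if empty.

3 | 31 ; 8 | 62 ; 11 | 54 ; 15 | 61 ; 18 | 41 ; 21 | 67

For each shipments row a, compute AVG(cost) over rows sharing a.supplier_id.
Keep row a if a.cost >= that per-group AVG.
  supplier_id=1: AVG(cost) = 37.0
  supplier_id=2: AVG(cost) = 55.2
  supplier_id=3: AVG(cost) = 31.0
  supplier_id=4: AVG(cost) = 41.0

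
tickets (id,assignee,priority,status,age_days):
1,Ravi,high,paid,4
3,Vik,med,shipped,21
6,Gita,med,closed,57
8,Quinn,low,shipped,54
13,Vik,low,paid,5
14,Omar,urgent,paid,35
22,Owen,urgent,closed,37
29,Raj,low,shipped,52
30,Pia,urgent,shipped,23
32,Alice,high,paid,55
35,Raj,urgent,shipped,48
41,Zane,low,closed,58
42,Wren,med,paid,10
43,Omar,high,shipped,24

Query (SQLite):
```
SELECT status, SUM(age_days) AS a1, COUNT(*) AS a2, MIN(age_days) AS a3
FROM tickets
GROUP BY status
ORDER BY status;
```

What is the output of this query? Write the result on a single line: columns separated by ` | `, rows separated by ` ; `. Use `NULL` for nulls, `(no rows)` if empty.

Group tickets by status.
Per group compute: SUM(age_days), COUNT(*), MIN(age_days).
  closed: ids {6, 22, 41} → SUM(age_days)=152, COUNT(*)=3, MIN(age_days)=37
  paid: ids {1, 13, 14, 32, 42} → SUM(age_days)=109, COUNT(*)=5, MIN(age_days)=4
  shipped: ids {3, 8, 29, 30, 35, 43} → SUM(age_days)=222, COUNT(*)=6, MIN(age_days)=21

closed | 152 | 3 | 37 ; paid | 109 | 5 | 4 ; shipped | 222 | 6 | 21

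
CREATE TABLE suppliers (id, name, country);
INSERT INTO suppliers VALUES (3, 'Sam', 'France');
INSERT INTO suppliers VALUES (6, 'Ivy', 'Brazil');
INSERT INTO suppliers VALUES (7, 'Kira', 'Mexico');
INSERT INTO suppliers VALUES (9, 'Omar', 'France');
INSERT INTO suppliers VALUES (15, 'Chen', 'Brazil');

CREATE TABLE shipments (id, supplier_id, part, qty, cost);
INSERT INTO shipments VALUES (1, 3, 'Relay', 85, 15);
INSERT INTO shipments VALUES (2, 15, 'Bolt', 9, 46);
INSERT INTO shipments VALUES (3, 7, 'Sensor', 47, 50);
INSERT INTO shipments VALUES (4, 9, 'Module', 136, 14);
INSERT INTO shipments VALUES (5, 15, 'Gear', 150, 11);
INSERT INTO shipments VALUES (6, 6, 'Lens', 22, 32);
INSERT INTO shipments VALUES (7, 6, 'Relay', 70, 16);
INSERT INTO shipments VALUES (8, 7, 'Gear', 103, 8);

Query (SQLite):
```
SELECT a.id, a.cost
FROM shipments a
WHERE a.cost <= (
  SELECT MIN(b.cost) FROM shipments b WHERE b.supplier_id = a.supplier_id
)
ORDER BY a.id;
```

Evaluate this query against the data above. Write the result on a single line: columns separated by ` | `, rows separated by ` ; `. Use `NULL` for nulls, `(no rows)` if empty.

For each shipments row a, compute MIN(cost) over rows sharing a.supplier_id.
Keep row a if a.cost <= that per-group MIN.
  supplier_id=3: MIN(cost) = 15
  supplier_id=6: MIN(cost) = 16
  supplier_id=7: MIN(cost) = 8
  supplier_id=9: MIN(cost) = 14
  supplier_id=15: MIN(cost) = 11

1 | 15 ; 4 | 14 ; 5 | 11 ; 7 | 16 ; 8 | 8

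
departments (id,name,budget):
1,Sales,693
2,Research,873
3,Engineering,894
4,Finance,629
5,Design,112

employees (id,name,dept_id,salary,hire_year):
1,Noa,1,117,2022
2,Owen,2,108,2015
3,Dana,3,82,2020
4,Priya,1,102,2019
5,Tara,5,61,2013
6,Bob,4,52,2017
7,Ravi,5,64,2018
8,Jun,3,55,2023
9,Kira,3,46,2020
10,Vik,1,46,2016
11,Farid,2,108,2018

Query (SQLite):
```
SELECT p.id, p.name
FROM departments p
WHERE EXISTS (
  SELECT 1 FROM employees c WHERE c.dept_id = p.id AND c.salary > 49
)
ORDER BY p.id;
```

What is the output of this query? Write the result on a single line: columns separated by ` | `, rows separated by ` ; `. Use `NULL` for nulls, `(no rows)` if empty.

1 | Sales ; 2 | Research ; 3 | Engineering ; 4 | Finance ; 5 | Design

For each departments row, check whether any employees with matching dept_id has salary > 49.
Keep rows where that is true.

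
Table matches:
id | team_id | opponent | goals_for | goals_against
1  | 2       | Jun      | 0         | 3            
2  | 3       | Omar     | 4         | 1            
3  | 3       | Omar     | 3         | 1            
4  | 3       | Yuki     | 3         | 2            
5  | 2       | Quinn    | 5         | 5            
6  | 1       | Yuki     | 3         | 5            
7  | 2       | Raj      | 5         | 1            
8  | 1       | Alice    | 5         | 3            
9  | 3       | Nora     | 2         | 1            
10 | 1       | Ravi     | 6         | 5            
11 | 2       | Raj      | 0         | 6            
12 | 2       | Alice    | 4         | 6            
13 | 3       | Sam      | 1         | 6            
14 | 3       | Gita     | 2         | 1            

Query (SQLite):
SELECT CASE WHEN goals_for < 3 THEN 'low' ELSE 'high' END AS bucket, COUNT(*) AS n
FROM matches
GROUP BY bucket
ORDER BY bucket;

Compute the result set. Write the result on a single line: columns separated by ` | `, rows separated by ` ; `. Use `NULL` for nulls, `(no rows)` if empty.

high | 9 ; low | 5

Bucket rows by goals_for < 3 → 'low' else 'high'; count each bucket.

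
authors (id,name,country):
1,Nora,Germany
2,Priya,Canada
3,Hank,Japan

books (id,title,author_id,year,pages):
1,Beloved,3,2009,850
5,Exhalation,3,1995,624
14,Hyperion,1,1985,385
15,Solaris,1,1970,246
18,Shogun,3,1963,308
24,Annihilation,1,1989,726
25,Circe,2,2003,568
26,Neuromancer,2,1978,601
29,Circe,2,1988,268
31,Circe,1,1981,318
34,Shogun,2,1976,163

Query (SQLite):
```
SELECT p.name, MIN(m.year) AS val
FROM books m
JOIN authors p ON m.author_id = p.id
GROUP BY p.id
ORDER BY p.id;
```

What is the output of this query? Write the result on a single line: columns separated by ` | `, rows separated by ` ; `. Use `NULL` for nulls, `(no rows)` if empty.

Nora | 1970 ; Priya | 1976 ; Hank | 1963

Join each books row to its authors via author_id.
Group joined rows by authors.id; compute MIN(m.year) per group.
  1: ids {14, 15, 24, 31} → MIN(m.year)=1970
  2: ids {25, 26, 29, 34} → MIN(m.year)=1976
  3: ids {1, 5, 18} → MIN(m.year)=1963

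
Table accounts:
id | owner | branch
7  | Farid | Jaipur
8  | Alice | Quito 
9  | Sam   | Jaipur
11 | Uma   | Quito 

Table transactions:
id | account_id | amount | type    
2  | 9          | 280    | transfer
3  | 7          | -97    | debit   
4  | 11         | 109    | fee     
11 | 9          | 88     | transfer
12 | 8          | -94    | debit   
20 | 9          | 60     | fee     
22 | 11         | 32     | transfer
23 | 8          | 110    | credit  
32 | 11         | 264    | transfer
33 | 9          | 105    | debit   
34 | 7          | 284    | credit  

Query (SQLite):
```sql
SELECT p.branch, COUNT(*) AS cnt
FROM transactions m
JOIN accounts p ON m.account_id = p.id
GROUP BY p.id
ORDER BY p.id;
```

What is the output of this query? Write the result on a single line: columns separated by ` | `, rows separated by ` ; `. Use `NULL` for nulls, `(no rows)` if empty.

Join each transactions row to its accounts via account_id.
Group joined rows by accounts.id; compute COUNT(*) per group.
  7: ids {3, 34} → COUNT(*)=2
  8: ids {12, 23} → COUNT(*)=2
  9: ids {2, 11, 20, 33} → COUNT(*)=4
  11: ids {4, 22, 32} → COUNT(*)=3

Jaipur | 2 ; Quito | 2 ; Jaipur | 4 ; Quito | 3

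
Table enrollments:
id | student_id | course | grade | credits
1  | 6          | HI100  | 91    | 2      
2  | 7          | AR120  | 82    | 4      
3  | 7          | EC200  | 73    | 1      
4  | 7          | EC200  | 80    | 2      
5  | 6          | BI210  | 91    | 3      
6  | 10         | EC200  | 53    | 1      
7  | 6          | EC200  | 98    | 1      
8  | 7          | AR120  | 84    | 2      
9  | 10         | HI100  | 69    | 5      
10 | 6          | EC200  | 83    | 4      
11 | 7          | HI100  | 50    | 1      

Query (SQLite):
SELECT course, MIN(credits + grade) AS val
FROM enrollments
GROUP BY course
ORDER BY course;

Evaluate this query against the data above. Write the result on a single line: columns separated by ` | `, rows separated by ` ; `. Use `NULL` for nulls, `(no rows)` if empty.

AR120 | 86 ; BI210 | 94 ; EC200 | 54 ; HI100 | 51

For each row compute credits + grade.
Group by course; take MIN of the expression per group.
  AR120: ids {2, 8} → MIN(credits + grade)=86
  BI210: ids {5} → MIN(credits + grade)=94
  EC200: ids {3, 4, 6, 7, 10} → MIN(credits + grade)=54
  HI100: ids {1, 9, 11} → MIN(credits + grade)=51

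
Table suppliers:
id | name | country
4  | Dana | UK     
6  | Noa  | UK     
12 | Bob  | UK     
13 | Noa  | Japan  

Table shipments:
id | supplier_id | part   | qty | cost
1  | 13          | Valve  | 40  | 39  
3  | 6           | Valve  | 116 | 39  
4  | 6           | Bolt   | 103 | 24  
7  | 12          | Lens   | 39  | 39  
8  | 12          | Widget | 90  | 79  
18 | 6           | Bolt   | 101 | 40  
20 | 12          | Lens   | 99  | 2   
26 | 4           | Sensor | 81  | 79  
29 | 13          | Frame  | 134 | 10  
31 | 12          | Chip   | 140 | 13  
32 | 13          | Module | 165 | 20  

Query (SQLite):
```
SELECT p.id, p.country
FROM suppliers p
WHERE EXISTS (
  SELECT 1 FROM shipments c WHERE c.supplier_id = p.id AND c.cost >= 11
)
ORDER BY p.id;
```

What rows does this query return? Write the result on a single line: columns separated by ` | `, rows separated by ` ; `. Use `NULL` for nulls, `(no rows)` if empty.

For each suppliers row, check whether any shipments with matching supplier_id has cost >= 11.
Keep rows where that is true.

4 | UK ; 6 | UK ; 12 | UK ; 13 | Japan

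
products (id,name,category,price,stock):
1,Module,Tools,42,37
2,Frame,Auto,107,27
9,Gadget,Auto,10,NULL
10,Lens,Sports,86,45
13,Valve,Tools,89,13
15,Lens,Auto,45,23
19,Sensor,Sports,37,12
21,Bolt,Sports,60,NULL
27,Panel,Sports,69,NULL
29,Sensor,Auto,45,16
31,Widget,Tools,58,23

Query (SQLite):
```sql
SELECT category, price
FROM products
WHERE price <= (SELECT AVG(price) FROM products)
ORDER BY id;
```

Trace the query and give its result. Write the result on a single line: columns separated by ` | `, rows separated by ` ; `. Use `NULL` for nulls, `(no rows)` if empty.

Scalar subquery: AVG(price) over all products rows = 58.909091 (≈; comparison uses full precision).
Keep rows where price <= that value.

Tools | 42 ; Auto | 10 ; Auto | 45 ; Sports | 37 ; Auto | 45 ; Tools | 58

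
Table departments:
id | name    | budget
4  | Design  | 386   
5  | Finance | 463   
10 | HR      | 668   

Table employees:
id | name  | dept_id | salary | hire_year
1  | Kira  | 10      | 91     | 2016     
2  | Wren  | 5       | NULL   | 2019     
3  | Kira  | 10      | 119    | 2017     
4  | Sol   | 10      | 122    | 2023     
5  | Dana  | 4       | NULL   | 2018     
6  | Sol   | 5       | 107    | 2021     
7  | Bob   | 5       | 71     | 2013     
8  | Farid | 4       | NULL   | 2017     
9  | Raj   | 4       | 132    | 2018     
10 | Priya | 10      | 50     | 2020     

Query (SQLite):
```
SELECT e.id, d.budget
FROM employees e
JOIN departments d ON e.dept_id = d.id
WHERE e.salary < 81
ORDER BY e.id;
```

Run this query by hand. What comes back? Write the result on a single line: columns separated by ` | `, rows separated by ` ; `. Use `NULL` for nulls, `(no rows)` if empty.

7 | 463 ; 10 | 668

Each employees row matches the departments row where dept_id = departments.id.
Then keep rows with e.salary < 81.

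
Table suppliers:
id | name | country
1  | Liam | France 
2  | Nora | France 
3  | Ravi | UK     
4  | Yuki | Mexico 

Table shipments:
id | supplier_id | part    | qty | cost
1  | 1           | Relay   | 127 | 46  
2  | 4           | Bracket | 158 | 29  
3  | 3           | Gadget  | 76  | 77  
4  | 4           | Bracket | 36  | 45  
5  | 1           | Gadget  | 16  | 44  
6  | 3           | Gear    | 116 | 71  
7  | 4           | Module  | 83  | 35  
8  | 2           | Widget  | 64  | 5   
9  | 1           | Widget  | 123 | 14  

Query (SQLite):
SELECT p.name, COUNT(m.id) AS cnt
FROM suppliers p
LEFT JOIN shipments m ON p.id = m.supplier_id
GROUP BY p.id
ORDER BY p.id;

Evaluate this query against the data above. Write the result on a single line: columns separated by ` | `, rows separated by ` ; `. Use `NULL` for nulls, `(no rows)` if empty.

Liam | 3 ; Nora | 1 ; Ravi | 2 ; Yuki | 3

LEFT JOIN keeps every suppliers row; unmatched ones get NULL for shipments columns.
Group by suppliers.id and compute COUNT(m.id). COUNT(col) of an all-NULL group is 0.
  1: ids {1, 5, 9} → COUNT(m.id)=3
  2: ids {8} → COUNT(m.id)=1
  3: ids {3, 6} → COUNT(m.id)=2
  4: ids {2, 4, 7} → COUNT(m.id)=3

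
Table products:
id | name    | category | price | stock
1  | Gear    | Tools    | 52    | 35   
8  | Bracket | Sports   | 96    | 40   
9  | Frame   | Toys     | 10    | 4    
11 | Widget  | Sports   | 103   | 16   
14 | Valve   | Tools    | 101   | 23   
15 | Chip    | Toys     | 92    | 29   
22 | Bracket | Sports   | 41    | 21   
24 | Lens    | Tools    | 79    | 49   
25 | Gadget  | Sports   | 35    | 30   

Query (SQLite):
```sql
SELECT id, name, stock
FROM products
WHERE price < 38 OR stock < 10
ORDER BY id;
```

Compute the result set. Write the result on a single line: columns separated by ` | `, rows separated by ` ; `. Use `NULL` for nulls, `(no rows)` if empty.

price < 38: ids {9, 25}
stock < 10: ids {9}
Combine with OR.

9 | Frame | 4 ; 25 | Gadget | 30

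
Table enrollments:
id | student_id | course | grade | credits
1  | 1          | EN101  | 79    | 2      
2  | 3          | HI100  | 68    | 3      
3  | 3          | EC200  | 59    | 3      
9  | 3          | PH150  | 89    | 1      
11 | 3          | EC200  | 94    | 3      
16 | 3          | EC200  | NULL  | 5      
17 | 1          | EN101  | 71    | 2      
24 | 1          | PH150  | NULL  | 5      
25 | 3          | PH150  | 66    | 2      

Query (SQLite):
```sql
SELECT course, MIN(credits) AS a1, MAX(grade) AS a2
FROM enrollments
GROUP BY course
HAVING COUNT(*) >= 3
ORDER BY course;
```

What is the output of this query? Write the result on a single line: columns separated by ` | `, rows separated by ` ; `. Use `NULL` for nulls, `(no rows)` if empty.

EC200 | 3 | 94 ; PH150 | 1 | 89

Group enrollments by course.
Per group compute: MIN(credits), MAX(grade).
HAVING: drop groups with fewer than 3 rows.
  EC200: ids {3, 11, 16} → MIN(credits)=3, MAX(grade)=94
  EN101: ids {1, 17} → MIN(credits)=2, MAX(grade)=79
  HI100: ids {2} → MIN(credits)=3, MAX(grade)=68
  PH150: ids {9, 24, 25} → MIN(credits)=1, MAX(grade)=89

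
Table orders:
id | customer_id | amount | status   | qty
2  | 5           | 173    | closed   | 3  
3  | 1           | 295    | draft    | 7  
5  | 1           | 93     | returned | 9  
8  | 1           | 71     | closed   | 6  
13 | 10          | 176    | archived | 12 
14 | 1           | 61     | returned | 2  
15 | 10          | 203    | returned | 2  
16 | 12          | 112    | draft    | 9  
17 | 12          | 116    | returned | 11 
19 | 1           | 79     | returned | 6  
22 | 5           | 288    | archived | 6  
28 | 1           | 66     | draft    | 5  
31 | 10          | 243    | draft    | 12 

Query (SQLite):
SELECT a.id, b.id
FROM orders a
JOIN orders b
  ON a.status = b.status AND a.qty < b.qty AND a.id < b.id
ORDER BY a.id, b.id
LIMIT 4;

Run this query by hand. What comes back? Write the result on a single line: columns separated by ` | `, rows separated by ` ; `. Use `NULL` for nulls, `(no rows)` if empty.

Pairs (a,b) with same status, a.qty < b.qty, a.id < b.id.
status groups: archived:{13,22} closed:{2,8} draft:{3,16,28,31} returned:{5,14,15,17,19}
Ordered by (a.id, b.id); first 4.

2 | 8 ; 3 | 16 ; 3 | 31 ; 5 | 17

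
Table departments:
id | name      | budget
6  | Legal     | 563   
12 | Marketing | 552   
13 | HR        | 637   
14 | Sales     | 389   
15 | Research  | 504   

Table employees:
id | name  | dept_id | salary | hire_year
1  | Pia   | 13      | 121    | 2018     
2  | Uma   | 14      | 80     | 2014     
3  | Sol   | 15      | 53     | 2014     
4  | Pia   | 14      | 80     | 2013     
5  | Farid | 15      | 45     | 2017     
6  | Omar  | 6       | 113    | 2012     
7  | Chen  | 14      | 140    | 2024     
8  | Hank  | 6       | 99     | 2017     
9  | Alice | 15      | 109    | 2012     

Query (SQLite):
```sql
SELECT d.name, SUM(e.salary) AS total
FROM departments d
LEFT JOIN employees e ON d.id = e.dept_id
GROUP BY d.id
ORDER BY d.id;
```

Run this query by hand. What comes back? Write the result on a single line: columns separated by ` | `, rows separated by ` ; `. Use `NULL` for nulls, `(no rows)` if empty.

LEFT JOIN keeps every departments row; unmatched ones get NULL for employees columns.
Group by departments.id and compute SUM(e.salary). SUM over an all-NULL group is NULL.
  6: ids {6, 8} → SUM(e.salary)=212
  12: ids {—} → SUM(e.salary)=NULL
  13: ids {1} → SUM(e.salary)=121
  14: ids {2, 4, 7} → SUM(e.salary)=300
  15: ids {3, 5, 9} → SUM(e.salary)=207

Legal | 212 ; Marketing | NULL ; HR | 121 ; Sales | 300 ; Research | 207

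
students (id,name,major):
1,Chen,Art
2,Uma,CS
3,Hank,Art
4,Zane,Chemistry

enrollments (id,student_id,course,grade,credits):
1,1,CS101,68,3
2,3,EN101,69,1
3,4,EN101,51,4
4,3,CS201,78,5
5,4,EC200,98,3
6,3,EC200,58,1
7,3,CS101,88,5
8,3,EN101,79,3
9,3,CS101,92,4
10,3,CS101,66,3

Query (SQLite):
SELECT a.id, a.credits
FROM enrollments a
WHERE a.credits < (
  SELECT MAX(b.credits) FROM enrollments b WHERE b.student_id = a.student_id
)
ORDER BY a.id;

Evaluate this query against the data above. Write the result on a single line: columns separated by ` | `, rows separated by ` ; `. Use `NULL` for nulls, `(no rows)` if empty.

2 | 1 ; 5 | 3 ; 6 | 1 ; 8 | 3 ; 9 | 4 ; 10 | 3

For each enrollments row a, compute MAX(credits) over rows sharing a.student_id.
Keep row a if a.credits < that per-group MAX.
  student_id=1: MAX(credits) = 3
  student_id=3: MAX(credits) = 5
  student_id=4: MAX(credits) = 4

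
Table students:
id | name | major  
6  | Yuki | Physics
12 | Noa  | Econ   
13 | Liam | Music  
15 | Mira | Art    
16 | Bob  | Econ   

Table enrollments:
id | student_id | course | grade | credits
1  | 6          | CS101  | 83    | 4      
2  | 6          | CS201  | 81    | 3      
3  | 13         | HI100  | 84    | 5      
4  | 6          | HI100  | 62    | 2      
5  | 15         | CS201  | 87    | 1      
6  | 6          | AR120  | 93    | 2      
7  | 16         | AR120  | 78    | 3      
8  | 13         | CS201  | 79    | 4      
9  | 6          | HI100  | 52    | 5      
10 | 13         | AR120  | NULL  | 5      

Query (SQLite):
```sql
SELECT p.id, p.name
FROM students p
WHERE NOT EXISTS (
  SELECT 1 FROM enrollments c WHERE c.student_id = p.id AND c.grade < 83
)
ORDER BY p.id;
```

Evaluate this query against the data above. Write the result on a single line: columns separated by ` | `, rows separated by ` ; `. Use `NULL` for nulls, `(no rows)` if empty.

12 | Noa ; 15 | Mira

For each students row, check whether any enrollments with matching student_id has grade < 83.
Keep rows where that is false.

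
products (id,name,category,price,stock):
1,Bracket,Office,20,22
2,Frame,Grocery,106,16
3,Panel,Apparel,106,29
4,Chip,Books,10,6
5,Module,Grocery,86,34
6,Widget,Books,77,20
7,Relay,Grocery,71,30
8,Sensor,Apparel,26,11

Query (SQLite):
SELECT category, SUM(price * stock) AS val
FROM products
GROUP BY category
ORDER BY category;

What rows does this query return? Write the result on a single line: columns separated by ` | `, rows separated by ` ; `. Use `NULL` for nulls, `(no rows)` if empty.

Apparel | 3360 ; Books | 1600 ; Grocery | 6750 ; Office | 440

For each row compute price * stock.
Group by category; take SUM of the expression per group.
  Apparel: ids {3, 8} → SUM(price * stock)=3360
  Books: ids {4, 6} → SUM(price * stock)=1600
  Grocery: ids {2, 5, 7} → SUM(price * stock)=6750
  Office: ids {1} → SUM(price * stock)=440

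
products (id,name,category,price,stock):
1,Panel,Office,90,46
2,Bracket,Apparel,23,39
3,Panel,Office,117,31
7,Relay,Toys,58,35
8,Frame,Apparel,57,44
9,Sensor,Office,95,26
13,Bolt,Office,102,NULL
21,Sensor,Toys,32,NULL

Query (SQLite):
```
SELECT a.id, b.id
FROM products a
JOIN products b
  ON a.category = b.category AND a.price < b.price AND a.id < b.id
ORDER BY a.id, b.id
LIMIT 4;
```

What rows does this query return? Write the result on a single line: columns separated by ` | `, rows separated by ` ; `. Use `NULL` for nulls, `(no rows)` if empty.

1 | 3 ; 1 | 9 ; 1 | 13 ; 2 | 8

Pairs (a,b) with same category, a.price < b.price, a.id < b.id.
category groups: Apparel:{2,8} Office:{1,3,9,13} Toys:{7,21}
Ordered by (a.id, b.id); first 4.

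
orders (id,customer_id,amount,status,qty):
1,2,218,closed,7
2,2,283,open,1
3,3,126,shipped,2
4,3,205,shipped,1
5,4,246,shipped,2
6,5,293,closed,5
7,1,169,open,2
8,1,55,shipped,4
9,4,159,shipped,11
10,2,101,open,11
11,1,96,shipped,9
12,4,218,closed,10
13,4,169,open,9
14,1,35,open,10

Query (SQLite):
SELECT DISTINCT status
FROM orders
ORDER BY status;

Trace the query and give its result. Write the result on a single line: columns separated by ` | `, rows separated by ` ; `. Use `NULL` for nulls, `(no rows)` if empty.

closed ; open ; shipped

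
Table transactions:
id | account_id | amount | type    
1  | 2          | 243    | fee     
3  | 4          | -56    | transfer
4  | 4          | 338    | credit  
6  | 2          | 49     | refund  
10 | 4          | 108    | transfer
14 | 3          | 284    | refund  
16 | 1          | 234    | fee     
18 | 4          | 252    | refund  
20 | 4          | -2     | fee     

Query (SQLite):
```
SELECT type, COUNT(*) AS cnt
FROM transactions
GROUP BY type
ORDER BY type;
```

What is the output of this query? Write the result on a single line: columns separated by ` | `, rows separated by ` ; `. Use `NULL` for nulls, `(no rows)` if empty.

credit | 1 ; fee | 3 ; refund | 3 ; transfer | 2

Partition transactions by type; compute COUNT(*) within each group.
  credit: ids {4} → COUNT(*)=1
  fee: ids {1, 16, 20} → COUNT(*)=3
  refund: ids {6, 14, 18} → COUNT(*)=3
  transfer: ids {3, 10} → COUNT(*)=2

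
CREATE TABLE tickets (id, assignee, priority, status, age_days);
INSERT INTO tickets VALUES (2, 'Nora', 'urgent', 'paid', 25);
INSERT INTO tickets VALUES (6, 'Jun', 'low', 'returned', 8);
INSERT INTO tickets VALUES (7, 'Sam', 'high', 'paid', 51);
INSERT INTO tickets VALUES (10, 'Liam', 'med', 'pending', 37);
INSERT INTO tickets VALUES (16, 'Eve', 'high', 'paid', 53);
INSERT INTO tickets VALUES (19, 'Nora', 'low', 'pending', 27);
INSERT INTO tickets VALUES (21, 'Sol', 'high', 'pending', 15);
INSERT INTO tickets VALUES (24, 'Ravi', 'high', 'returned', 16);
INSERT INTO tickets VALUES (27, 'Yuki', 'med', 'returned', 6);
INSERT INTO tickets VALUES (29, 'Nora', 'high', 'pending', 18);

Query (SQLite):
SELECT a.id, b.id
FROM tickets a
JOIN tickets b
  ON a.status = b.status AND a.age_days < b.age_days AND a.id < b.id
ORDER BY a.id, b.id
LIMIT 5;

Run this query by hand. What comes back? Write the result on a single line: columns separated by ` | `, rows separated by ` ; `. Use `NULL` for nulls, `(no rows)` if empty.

2 | 7 ; 2 | 16 ; 6 | 24 ; 7 | 16 ; 21 | 29

Pairs (a,b) with same status, a.age_days < b.age_days, a.id < b.id.
status groups: paid:{2,7,16} pending:{10,19,21,29} returned:{6,24,27}
Ordered by (a.id, b.id); first 5.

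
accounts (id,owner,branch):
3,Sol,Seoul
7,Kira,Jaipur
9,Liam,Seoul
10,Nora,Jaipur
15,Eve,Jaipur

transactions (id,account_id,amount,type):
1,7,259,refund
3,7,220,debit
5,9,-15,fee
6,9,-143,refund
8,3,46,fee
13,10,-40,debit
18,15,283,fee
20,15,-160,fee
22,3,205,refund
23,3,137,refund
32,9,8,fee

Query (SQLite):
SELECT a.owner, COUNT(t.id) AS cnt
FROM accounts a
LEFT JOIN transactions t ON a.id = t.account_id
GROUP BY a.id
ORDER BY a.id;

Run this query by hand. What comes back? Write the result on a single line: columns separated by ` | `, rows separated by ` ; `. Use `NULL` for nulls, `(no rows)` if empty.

Sol | 3 ; Kira | 2 ; Liam | 3 ; Nora | 1 ; Eve | 2

LEFT JOIN keeps every accounts row; unmatched ones get NULL for transactions columns.
Group by accounts.id and compute COUNT(t.id). COUNT(col) of an all-NULL group is 0.
  3: ids {8, 22, 23} → COUNT(t.id)=3
  7: ids {1, 3} → COUNT(t.id)=2
  9: ids {5, 6, 32} → COUNT(t.id)=3
  10: ids {13} → COUNT(t.id)=1
  15: ids {18, 20} → COUNT(t.id)=2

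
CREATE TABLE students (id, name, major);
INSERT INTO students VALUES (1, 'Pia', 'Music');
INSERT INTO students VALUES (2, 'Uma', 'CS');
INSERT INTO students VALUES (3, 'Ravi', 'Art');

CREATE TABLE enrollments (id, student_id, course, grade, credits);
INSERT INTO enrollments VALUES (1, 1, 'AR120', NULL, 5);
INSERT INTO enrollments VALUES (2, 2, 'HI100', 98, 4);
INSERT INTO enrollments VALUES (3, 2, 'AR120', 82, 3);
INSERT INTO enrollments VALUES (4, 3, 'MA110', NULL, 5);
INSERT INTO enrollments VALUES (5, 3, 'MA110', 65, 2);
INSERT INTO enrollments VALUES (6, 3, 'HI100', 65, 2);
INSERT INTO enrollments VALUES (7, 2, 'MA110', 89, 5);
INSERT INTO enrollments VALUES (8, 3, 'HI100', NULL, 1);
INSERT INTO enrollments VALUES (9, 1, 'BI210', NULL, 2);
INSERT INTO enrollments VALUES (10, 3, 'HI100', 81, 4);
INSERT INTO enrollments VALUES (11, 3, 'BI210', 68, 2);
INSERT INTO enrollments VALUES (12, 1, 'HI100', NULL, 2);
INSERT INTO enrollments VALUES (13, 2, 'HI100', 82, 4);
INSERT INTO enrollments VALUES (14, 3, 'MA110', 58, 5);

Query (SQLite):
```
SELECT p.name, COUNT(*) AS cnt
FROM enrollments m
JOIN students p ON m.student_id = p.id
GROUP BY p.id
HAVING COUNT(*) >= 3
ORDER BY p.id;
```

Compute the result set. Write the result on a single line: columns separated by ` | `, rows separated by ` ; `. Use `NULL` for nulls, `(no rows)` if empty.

Join each enrollments row to its students via student_id.
Group joined rows by students.id; compute COUNT(*) per group.
HAVING: keep groups with count ≥ 3.
  1: ids {1, 9, 12} → COUNT(*)=3
  2: ids {2, 3, 7, 13} → COUNT(*)=4
  3: ids {4, 5, 6, 8, 10, 11, 14} → COUNT(*)=7

Pia | 3 ; Uma | 4 ; Ravi | 7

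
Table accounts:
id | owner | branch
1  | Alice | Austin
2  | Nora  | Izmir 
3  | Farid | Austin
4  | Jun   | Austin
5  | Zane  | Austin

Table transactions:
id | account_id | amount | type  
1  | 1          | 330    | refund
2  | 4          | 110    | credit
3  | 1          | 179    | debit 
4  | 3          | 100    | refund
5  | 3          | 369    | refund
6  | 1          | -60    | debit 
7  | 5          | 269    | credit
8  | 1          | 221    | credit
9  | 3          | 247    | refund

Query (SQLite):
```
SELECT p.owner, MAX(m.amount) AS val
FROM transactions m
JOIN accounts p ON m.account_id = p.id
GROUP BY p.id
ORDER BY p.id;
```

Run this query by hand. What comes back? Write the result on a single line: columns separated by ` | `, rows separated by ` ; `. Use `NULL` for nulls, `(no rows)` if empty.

Join each transactions row to its accounts via account_id.
Group joined rows by accounts.id; compute MAX(m.amount) per group.
  1: ids {1, 3, 6, 8} → MAX(m.amount)=330
  3: ids {4, 5, 9} → MAX(m.amount)=369
  4: ids {2} → MAX(m.amount)=110
  5: ids {7} → MAX(m.amount)=269

Alice | 330 ; Farid | 369 ; Jun | 110 ; Zane | 269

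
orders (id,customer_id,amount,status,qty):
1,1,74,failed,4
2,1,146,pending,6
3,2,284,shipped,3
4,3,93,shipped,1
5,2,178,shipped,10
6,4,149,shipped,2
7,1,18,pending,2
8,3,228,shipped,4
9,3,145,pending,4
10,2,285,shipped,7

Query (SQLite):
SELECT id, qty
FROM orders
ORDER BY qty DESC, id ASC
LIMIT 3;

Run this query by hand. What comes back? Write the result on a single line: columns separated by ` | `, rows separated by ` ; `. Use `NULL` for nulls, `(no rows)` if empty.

5 | 10 ; 10 | 7 ; 2 | 6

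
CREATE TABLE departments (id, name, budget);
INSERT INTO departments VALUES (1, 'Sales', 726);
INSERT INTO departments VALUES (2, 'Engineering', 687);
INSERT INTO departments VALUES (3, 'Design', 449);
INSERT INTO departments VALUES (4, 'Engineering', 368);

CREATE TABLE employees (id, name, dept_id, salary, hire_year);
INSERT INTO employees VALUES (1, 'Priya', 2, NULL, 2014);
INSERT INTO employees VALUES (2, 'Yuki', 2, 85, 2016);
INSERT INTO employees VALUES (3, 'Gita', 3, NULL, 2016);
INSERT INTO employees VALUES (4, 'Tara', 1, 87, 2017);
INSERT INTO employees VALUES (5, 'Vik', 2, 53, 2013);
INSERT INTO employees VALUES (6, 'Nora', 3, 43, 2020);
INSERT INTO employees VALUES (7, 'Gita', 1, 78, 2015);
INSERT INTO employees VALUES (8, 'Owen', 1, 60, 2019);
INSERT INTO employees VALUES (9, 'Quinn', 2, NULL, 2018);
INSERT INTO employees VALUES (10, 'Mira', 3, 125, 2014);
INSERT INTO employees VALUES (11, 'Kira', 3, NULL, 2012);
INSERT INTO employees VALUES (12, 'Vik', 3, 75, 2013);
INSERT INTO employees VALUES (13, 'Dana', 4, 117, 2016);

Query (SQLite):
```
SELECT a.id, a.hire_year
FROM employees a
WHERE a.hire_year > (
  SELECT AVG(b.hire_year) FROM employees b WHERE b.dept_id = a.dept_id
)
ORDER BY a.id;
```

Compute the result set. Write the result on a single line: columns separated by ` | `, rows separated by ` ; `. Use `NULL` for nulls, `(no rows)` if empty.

2 | 2016 ; 3 | 2016 ; 6 | 2020 ; 8 | 2019 ; 9 | 2018

For each employees row a, compute AVG(hire_year) over rows sharing a.dept_id.
Keep row a if a.hire_year > that per-group AVG.
  dept_id=1: AVG(hire_year) = 2017.0
  dept_id=2: AVG(hire_year) = 2015.25
  dept_id=3: AVG(hire_year) = 2015.0
  dept_id=4: AVG(hire_year) = 2016.0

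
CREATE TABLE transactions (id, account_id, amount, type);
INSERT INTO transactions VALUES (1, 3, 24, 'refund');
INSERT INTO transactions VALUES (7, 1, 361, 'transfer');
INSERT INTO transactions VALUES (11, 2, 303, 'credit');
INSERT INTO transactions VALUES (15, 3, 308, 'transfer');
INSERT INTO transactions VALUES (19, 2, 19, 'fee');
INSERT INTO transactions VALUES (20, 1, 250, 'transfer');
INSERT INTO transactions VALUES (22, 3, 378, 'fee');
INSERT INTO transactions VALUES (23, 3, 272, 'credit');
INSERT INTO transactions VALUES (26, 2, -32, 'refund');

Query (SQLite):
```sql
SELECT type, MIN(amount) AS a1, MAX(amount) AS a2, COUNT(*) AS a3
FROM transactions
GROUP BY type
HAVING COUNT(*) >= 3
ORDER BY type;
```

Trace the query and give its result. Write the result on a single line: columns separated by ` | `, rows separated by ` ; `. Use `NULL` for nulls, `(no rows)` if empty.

transfer | 250 | 361 | 3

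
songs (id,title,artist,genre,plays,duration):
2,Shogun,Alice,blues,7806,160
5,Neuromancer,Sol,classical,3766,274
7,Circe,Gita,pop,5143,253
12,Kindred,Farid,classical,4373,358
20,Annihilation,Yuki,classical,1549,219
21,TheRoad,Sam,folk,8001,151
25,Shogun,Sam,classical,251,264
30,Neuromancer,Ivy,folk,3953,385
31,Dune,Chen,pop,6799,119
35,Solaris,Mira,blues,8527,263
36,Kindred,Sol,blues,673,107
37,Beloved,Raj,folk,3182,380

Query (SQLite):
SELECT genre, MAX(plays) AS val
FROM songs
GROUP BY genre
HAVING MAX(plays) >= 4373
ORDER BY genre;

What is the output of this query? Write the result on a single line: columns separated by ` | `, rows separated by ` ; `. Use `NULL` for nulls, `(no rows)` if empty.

blues | 8527 ; classical | 4373 ; folk | 8001 ; pop | 6799

Partition songs by genre; compute MAX(plays) within each group.
HAVING: keep groups where MAX(plays) >= 4373.
  blues: ids {2, 35, 36} → MAX(plays)=8527
  classical: ids {5, 12, 20, 25} → MAX(plays)=4373
  folk: ids {21, 30, 37} → MAX(plays)=8001
  pop: ids {7, 31} → MAX(plays)=6799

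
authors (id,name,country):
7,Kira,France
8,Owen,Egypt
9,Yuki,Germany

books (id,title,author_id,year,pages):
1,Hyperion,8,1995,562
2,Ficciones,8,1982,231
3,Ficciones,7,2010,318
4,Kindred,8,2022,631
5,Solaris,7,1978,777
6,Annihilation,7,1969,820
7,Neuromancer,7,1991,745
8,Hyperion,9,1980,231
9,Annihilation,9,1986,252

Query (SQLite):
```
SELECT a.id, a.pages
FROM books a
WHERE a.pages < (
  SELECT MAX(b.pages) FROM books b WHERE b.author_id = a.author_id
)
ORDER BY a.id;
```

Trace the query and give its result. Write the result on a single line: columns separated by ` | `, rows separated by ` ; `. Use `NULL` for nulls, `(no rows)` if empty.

1 | 562 ; 2 | 231 ; 3 | 318 ; 5 | 777 ; 7 | 745 ; 8 | 231

For each books row a, compute MAX(pages) over rows sharing a.author_id.
Keep row a if a.pages < that per-group MAX.
  author_id=7: MAX(pages) = 820
  author_id=8: MAX(pages) = 631
  author_id=9: MAX(pages) = 252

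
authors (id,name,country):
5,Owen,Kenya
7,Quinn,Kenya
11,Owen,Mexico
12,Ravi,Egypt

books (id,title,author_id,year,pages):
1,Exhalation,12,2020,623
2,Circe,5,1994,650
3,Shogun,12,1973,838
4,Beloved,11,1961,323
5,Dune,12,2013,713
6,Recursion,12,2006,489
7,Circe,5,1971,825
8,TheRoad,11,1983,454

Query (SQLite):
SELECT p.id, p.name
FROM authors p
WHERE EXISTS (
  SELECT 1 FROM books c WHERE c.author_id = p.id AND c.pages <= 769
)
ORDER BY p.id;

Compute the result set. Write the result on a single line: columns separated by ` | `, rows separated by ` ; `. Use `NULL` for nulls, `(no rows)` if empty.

5 | Owen ; 11 | Owen ; 12 | Ravi

For each authors row, check whether any books with matching author_id has pages <= 769.
Keep rows where that is true.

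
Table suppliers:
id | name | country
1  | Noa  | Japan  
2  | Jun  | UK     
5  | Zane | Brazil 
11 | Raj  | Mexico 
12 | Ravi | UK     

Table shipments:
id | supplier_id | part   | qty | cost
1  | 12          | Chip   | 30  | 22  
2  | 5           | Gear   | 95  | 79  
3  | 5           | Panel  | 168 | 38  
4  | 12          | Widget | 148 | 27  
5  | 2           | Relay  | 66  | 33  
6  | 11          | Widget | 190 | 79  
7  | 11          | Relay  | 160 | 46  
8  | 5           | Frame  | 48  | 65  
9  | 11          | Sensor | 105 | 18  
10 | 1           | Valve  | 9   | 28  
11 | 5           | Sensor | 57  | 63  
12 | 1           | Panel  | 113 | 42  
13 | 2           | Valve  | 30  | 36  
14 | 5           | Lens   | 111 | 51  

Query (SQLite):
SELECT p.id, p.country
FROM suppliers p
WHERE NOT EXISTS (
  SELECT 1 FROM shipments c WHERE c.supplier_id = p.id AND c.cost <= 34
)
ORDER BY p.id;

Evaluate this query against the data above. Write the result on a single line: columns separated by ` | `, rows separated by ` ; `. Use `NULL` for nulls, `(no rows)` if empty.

5 | Brazil

For each suppliers row, check whether any shipments with matching supplier_id has cost <= 34.
Keep rows where that is false.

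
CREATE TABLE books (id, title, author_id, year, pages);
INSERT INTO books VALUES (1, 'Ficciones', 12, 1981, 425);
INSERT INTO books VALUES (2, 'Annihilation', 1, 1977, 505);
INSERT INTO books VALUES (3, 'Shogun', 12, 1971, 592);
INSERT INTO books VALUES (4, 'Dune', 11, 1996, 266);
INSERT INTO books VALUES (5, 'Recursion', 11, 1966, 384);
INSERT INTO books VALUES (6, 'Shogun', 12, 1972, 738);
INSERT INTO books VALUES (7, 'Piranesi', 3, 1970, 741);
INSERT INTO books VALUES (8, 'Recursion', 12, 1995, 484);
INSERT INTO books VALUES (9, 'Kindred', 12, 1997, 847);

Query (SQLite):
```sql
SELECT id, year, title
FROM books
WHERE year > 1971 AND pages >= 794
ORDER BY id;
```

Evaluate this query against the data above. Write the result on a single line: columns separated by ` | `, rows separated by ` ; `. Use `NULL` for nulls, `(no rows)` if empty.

9 | 1997 | Kindred

year > 1971: ids {1, 2, 4, 6, 8, 9}
pages >= 794: ids {9}
Combine with AND.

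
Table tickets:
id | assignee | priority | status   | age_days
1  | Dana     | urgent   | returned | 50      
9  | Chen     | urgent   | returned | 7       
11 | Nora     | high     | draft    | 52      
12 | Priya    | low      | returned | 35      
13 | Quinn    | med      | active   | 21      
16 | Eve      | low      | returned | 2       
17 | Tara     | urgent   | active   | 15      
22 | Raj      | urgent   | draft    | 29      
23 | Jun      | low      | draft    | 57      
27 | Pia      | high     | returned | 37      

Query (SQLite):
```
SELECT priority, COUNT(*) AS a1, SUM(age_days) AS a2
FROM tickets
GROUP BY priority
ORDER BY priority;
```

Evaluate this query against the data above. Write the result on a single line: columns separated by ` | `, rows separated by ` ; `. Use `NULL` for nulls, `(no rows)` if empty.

Group tickets by priority.
Per group compute: COUNT(*), SUM(age_days).
  high: ids {11, 27} → COUNT(*)=2, SUM(age_days)=89
  low: ids {12, 16, 23} → COUNT(*)=3, SUM(age_days)=94
  med: ids {13} → COUNT(*)=1, SUM(age_days)=21
  urgent: ids {1, 9, 17, 22} → COUNT(*)=4, SUM(age_days)=101

high | 2 | 89 ; low | 3 | 94 ; med | 1 | 21 ; urgent | 4 | 101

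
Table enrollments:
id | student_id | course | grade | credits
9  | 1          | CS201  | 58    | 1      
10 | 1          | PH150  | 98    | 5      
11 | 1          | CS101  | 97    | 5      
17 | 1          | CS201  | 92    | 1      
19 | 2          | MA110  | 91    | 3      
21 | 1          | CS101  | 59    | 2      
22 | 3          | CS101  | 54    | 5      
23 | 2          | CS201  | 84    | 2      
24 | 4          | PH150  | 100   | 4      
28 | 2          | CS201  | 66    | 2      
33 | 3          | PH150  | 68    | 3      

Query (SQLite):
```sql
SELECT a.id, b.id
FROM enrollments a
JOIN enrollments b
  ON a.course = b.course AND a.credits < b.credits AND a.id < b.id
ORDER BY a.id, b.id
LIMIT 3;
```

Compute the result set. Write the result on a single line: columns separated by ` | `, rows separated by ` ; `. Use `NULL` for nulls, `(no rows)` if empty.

Pairs (a,b) with same course, a.credits < b.credits, a.id < b.id.
course groups: CS101:{11,21,22} CS201:{9,17,23,28} MA110:{19} PH150:{10,24,33}
Ordered by (a.id, b.id); first 3.

9 | 23 ; 9 | 28 ; 17 | 23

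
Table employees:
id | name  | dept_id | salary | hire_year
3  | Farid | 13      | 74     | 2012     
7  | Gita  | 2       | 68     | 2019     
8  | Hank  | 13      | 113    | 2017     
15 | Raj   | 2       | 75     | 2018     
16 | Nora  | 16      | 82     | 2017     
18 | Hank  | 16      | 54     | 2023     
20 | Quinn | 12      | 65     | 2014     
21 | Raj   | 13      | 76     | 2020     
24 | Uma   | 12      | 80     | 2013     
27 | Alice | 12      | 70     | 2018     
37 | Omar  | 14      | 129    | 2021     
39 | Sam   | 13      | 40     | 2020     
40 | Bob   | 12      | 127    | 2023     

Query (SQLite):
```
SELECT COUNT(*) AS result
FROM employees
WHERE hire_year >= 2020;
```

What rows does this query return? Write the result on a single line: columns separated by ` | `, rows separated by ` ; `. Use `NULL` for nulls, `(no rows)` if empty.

5

Rows where hire_year >= 2020 → salary values: [54, 76, 129, 40, 127].
COUNT(*) counts rows → 5.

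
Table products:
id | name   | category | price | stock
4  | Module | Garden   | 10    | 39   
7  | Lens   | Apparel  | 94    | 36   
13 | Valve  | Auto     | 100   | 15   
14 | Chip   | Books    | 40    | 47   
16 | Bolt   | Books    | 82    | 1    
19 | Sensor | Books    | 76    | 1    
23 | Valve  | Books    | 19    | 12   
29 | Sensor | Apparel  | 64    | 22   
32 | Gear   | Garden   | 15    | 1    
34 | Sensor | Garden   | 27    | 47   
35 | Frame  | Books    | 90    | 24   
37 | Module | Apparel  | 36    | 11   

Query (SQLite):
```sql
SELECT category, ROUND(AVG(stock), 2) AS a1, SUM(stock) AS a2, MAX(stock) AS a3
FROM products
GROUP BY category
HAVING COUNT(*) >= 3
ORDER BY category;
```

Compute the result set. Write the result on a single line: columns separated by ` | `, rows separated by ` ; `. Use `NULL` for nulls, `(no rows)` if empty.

Apparel | 23 | 69 | 36 ; Books | 17 | 85 | 47 ; Garden | 29 | 87 | 47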